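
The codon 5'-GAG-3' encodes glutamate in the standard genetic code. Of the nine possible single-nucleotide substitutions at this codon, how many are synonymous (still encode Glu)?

1

Position 1: none → 0 synonymous.
Position 2: none → 0 synonymous.
Position 3: GAA → 1 synonymous.
Total: 0 + 0 + 1 = 1.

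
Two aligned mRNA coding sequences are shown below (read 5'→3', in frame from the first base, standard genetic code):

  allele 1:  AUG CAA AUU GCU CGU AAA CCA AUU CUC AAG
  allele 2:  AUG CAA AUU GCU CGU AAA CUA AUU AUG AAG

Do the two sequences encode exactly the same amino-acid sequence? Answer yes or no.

no

Codon 1: AUG Met / AUG Met — identical.
Codon 2: CAA Gln / CAA Gln — identical.
Codon 3: AUU Ile / AUU Ile — identical.
Codon 4: GCU Ala / GCU Ala — identical.
Codon 5: CGU Arg / CGU Arg — identical.
Codon 6: AAA Lys / AAA Lys — identical.
Codon 7: CCA Pro / CUA Leu — nonsynonymous.
Codon 8: AUU Ile / AUU Ile — identical.
Codon 9: CUC Leu / AUG Met — nonsynonymous.
Codon 10: AAG Lys / AAG Lys — identical.
Nonsynonymous differences: 2 → different protein.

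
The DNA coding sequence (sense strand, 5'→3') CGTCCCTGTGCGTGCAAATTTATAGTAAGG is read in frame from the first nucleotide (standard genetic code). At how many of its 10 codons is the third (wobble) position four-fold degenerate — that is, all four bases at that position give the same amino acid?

Codon 1 CGT (Arg): third position 4-fold.
Codon 2 CCC (Pro): third position 4-fold.
Codon 3 TGT (Cys): third position 2-fold.
Codon 4 GCG (Ala): third position 4-fold.
Codon 5 TGC (Cys): third position 2-fold.
Codon 6 AAA (Lys): third position 2-fold.
Codon 7 TTT (Phe): third position 2-fold.
Codon 8 ATA (Ile): third position 3-fold.
Codon 9 GTA (Val): third position 4-fold.
Codon 10 AGG (Arg): third position 2-fold.
Four-fold degenerate third positions: 4.

4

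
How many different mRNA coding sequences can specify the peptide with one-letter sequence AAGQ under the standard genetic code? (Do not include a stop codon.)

Ala: 4 codons.
Ala: 4 codons.
Gly: 4 codons.
Gln: 2 codons.
4 × 4 × 4 × 2 = 128.

128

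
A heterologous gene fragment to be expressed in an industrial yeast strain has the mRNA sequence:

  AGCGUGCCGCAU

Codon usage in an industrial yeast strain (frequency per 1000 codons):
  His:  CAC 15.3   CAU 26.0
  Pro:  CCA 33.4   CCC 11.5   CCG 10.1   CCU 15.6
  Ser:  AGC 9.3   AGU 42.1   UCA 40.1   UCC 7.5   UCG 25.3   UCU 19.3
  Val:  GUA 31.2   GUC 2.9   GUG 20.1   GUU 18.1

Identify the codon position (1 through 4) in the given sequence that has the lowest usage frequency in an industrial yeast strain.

Codon 1 AGC (Ser): 9.3 per 1000.
Codon 2 GUG (Val): 20.1 per 1000.
Codon 3 CCG (Pro): 10.1 per 1000.
Codon 4 CAU (His): 26.0 per 1000.
Lowest frequency is 9.3 at codon 1.

1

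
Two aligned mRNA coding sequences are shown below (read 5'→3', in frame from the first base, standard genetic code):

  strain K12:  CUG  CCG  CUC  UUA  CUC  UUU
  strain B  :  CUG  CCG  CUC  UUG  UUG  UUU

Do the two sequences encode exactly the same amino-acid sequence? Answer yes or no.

yes

Codon 1: CUG Leu / CUG Leu — identical.
Codon 2: CCG Pro / CCG Pro — identical.
Codon 3: CUC Leu / CUC Leu — identical.
Codon 4: UUA Leu / UUG Leu — synonymous.
Codon 5: CUC Leu / UUG Leu — synonymous.
Codon 6: UUU Phe / UUU Phe — identical.
Nonsynonymous differences: 0 → same protein.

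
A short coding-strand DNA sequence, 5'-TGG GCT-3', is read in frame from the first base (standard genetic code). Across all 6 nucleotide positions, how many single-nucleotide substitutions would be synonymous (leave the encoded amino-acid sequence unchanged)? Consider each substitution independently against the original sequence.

3

Codon 1 (TGG, Trp): 0 synonymous substitutions.
Codon 2 (GCT, Ala): 3 synonymous substitutions.
Total: 0 + 3 = 3.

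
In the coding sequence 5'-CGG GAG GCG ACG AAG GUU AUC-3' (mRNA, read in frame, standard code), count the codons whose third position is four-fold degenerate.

Codon 1 CGG (Arg): third position 4-fold.
Codon 2 GAG (Glu): third position 2-fold.
Codon 3 GCG (Ala): third position 4-fold.
Codon 4 ACG (Thr): third position 4-fold.
Codon 5 AAG (Lys): third position 2-fold.
Codon 6 GUU (Val): third position 4-fold.
Codon 7 AUC (Ile): third position 3-fold.
Four-fold degenerate third positions: 4.

4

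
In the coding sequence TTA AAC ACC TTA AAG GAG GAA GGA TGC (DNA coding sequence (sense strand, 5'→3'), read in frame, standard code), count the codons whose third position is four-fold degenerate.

Codon 1 TTA (Leu): third position 2-fold.
Codon 2 AAC (Asn): third position 2-fold.
Codon 3 ACC (Thr): third position 4-fold.
Codon 4 TTA (Leu): third position 2-fold.
Codon 5 AAG (Lys): third position 2-fold.
Codon 6 GAG (Glu): third position 2-fold.
Codon 7 GAA (Glu): third position 2-fold.
Codon 8 GGA (Gly): third position 4-fold.
Codon 9 TGC (Cys): third position 2-fold.
Four-fold degenerate third positions: 2.

2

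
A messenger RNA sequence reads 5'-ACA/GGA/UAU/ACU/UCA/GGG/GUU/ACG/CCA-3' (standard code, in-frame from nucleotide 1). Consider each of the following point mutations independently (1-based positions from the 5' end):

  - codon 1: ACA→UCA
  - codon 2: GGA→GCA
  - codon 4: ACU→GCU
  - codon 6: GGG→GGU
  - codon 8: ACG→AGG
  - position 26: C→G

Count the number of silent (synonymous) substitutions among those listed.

1

Codon 1: ACA (Thr) → UCA (Ser) — missense.
Codon 2: GGA (Gly) → GCA (Ala) — missense.
Codon 4: ACU (Thr) → GCU (Ala) — missense.
Codon 6: GGG (Gly) → GGU (Gly) — synonymous.
Codon 8: ACG (Thr) → AGG (Arg) — missense.
Codon 9: CCA (Pro) → CGA (Arg) — missense.
Synonymous: 1 of 6.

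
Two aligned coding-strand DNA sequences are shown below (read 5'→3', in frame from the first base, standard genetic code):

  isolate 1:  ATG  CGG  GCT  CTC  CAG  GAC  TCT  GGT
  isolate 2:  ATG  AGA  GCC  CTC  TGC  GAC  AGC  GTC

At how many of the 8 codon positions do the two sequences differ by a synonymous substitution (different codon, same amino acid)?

Codon 1: ATG Met / ATG Met — identical.
Codon 2: CGG Arg / AGA Arg — synonymous.
Codon 3: GCT Ala / GCC Ala — synonymous.
Codon 4: CTC Leu / CTC Leu — identical.
Codon 5: CAG Gln / TGC Cys — nonsynonymous.
Codon 6: GAC Asp / GAC Asp — identical.
Codon 7: TCT Ser / AGC Ser — synonymous.
Codon 8: GGT Gly / GTC Val — nonsynonymous.
Synonymous differences: 3.

3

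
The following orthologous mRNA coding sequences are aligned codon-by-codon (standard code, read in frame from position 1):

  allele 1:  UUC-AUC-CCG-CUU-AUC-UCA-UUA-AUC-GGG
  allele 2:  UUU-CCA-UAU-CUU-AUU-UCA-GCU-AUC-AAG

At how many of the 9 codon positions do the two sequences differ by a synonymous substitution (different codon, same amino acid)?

2

Codon 1: UUC Phe / UUU Phe — synonymous.
Codon 2: AUC Ile / CCA Pro — nonsynonymous.
Codon 3: CCG Pro / UAU Tyr — nonsynonymous.
Codon 4: CUU Leu / CUU Leu — identical.
Codon 5: AUC Ile / AUU Ile — synonymous.
Codon 6: UCA Ser / UCA Ser — identical.
Codon 7: UUA Leu / GCU Ala — nonsynonymous.
Codon 8: AUC Ile / AUC Ile — identical.
Codon 9: GGG Gly / AAG Lys — nonsynonymous.
Synonymous differences: 2.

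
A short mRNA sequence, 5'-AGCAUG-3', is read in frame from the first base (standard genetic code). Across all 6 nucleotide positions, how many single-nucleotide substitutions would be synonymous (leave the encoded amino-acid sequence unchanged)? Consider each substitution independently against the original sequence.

Codon 1 (AGC, Ser): 1 synonymous substitution.
Codon 2 (AUG, Met): 0 synonymous substitutions.
Total: 1 + 0 = 1.

1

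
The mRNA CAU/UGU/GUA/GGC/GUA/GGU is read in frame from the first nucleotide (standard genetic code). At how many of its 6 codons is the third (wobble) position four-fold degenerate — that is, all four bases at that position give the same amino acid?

4

Codon 1 CAU (His): third position 2-fold.
Codon 2 UGU (Cys): third position 2-fold.
Codon 3 GUA (Val): third position 4-fold.
Codon 4 GGC (Gly): third position 4-fold.
Codon 5 GUA (Val): third position 4-fold.
Codon 6 GGU (Gly): third position 4-fold.
Four-fold degenerate third positions: 4.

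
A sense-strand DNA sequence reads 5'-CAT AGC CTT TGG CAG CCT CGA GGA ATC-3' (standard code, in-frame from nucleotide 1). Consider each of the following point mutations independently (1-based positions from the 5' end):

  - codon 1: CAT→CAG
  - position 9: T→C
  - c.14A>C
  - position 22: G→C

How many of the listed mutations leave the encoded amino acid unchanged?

1

Codon 1: CAT (His) → CAG (Gln) — missense.
Codon 3: CTT (Leu) → CTC (Leu) — synonymous.
Codon 5: CAG (Gln) → CCG (Pro) — missense.
Codon 8: GGA (Gly) → CGA (Arg) — missense.
Synonymous: 1 of 4.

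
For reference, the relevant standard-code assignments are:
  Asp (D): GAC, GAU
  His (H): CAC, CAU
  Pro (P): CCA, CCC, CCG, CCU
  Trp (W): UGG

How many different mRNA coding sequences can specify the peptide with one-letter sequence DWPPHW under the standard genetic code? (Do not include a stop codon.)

Asp: 2 codons.
Trp: 1 codon.
Pro: 4 codons.
Pro: 4 codons.
His: 2 codons.
Trp: 1 codon.
2 × 1 × 4 × 4 × 2 × 1 = 64.

64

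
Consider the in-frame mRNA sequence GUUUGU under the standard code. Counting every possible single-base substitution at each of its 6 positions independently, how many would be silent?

Codon 1 (GUU, Val): 3 synonymous substitutions.
Codon 2 (UGU, Cys): 1 synonymous substitution.
Total: 3 + 1 = 4.

4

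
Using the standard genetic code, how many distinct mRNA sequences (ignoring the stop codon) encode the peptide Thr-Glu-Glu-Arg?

Thr: 4 codons.
Glu: 2 codons.
Glu: 2 codons.
Arg: 6 codons.
4 × 2 × 2 × 6 = 96.

96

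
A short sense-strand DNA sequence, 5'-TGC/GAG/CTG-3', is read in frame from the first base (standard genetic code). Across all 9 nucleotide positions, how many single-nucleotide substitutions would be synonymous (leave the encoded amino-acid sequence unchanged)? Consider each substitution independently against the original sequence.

6

Codon 1 (TGC, Cys): 1 synonymous substitution.
Codon 2 (GAG, Glu): 1 synonymous substitution.
Codon 3 (CTG, Leu): 4 synonymous substitutions.
Total: 1 + 1 + 4 = 6.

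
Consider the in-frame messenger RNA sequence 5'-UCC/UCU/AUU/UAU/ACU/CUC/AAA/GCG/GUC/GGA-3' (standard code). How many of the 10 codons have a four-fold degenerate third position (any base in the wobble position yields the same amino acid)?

7

Codon 1 UCC (Ser): third position 4-fold.
Codon 2 UCU (Ser): third position 4-fold.
Codon 3 AUU (Ile): third position 3-fold.
Codon 4 UAU (Tyr): third position 2-fold.
Codon 5 ACU (Thr): third position 4-fold.
Codon 6 CUC (Leu): third position 4-fold.
Codon 7 AAA (Lys): third position 2-fold.
Codon 8 GCG (Ala): third position 4-fold.
Codon 9 GUC (Val): third position 4-fold.
Codon 10 GGA (Gly): third position 4-fold.
Four-fold degenerate third positions: 7.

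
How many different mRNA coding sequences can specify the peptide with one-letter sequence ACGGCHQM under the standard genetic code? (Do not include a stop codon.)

Ala: 4 codons.
Cys: 2 codons.
Gly: 4 codons.
Gly: 4 codons.
Cys: 2 codons.
His: 2 codons.
Gln: 2 codons.
Met: 1 codon.
4 × 2 × 4 × 4 × 2 × 2 × 2 × 1 = 1024.

1024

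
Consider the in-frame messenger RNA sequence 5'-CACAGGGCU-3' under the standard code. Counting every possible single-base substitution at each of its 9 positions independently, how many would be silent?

Codon 1 (CAC, His): 1 synonymous substitution.
Codon 2 (AGG, Arg): 2 synonymous substitutions.
Codon 3 (GCU, Ala): 3 synonymous substitutions.
Total: 1 + 2 + 3 = 6.

6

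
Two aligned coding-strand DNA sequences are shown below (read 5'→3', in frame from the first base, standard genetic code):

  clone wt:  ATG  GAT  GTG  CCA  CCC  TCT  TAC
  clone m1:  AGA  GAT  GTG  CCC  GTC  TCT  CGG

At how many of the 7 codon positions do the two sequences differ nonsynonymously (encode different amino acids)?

3

Codon 1: ATG Met / AGA Arg — nonsynonymous.
Codon 2: GAT Asp / GAT Asp — identical.
Codon 3: GTG Val / GTG Val — identical.
Codon 4: CCA Pro / CCC Pro — synonymous.
Codon 5: CCC Pro / GTC Val — nonsynonymous.
Codon 6: TCT Ser / TCT Ser — identical.
Codon 7: TAC Tyr / CGG Arg — nonsynonymous.
Nonsynonymous differences: 3.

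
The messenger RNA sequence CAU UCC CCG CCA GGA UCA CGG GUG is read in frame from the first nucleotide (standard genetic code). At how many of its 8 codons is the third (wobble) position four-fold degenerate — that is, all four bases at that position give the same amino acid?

Codon 1 CAU (His): third position 2-fold.
Codon 2 UCC (Ser): third position 4-fold.
Codon 3 CCG (Pro): third position 4-fold.
Codon 4 CCA (Pro): third position 4-fold.
Codon 5 GGA (Gly): third position 4-fold.
Codon 6 UCA (Ser): third position 4-fold.
Codon 7 CGG (Arg): third position 4-fold.
Codon 8 GUG (Val): third position 4-fold.
Four-fold degenerate third positions: 7.

7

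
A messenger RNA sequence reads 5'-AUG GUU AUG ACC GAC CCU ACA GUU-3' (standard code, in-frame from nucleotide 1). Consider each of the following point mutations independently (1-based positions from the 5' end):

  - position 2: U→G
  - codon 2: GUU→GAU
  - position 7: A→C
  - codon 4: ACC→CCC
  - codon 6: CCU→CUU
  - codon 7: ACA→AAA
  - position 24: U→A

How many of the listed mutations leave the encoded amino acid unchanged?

Codon 1: AUG (Met) → AGG (Arg) — missense.
Codon 2: GUU (Val) → GAU (Asp) — missense.
Codon 3: AUG (Met) → CUG (Leu) — missense.
Codon 4: ACC (Thr) → CCC (Pro) — missense.
Codon 6: CCU (Pro) → CUU (Leu) — missense.
Codon 7: ACA (Thr) → AAA (Lys) — missense.
Codon 8: GUU (Val) → GUA (Val) — synonymous.
Synonymous: 1 of 7.

1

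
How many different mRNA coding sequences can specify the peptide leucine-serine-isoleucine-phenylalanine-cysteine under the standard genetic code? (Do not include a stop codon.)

432

Leu: 6 codons.
Ser: 6 codons.
Ile: 3 codons.
Phe: 2 codons.
Cys: 2 codons.
6 × 6 × 3 × 2 × 2 = 432.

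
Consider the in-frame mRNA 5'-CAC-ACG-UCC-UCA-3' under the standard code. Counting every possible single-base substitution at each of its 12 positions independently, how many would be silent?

10

Codon 1 (CAC, His): 1 synonymous substitution.
Codon 2 (ACG, Thr): 3 synonymous substitutions.
Codon 3 (UCC, Ser): 3 synonymous substitutions.
Codon 4 (UCA, Ser): 3 synonymous substitutions.
Total: 1 + 3 + 3 + 3 = 10.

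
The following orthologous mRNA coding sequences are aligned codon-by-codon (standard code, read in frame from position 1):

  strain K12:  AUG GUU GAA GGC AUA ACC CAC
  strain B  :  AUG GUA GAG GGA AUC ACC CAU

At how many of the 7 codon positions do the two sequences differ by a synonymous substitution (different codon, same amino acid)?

5

Codon 1: AUG Met / AUG Met — identical.
Codon 2: GUU Val / GUA Val — synonymous.
Codon 3: GAA Glu / GAG Glu — synonymous.
Codon 4: GGC Gly / GGA Gly — synonymous.
Codon 5: AUA Ile / AUC Ile — synonymous.
Codon 6: ACC Thr / ACC Thr — identical.
Codon 7: CAC His / CAU His — synonymous.
Synonymous differences: 5.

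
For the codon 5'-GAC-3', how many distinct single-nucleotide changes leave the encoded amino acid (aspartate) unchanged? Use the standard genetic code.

1

Position 1: none → 0 synonymous.
Position 2: none → 0 synonymous.
Position 3: GAU → 1 synonymous.
Total: 0 + 0 + 1 = 1.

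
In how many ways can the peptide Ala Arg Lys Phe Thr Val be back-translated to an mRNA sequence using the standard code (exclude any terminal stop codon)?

Ala: 4 codons.
Arg: 6 codons.
Lys: 2 codons.
Phe: 2 codons.
Thr: 4 codons.
Val: 4 codons.
4 × 6 × 2 × 2 × 4 × 4 = 1536.

1536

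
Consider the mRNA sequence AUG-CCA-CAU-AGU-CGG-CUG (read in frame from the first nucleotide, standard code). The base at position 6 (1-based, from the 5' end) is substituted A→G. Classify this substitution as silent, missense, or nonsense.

Position 6 falls in codon 2: CCA → Pro.
After the substitution the codon is CCG → Pro.
Both encode Pro, so the change is synonymous.

silent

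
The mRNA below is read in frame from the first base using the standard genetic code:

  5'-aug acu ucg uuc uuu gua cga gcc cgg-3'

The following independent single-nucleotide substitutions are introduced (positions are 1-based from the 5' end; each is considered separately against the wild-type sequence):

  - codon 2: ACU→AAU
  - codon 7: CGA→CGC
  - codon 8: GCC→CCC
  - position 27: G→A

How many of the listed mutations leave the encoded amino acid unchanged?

2

Codon 2: ACU (Thr) → AAU (Asn) — missense.
Codon 7: CGA (Arg) → CGC (Arg) — synonymous.
Codon 8: GCC (Ala) → CCC (Pro) — missense.
Codon 9: CGG (Arg) → CGA (Arg) — synonymous.
Synonymous: 2 of 4.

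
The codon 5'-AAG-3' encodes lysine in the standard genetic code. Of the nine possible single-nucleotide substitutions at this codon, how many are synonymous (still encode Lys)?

Position 1: none → 0 synonymous.
Position 2: none → 0 synonymous.
Position 3: AAA → 1 synonymous.
Total: 0 + 0 + 1 = 1.

1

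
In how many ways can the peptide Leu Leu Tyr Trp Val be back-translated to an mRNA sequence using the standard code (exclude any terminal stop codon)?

Leu: 6 codons.
Leu: 6 codons.
Tyr: 2 codons.
Trp: 1 codon.
Val: 4 codons.
6 × 6 × 2 × 1 × 4 = 288.

288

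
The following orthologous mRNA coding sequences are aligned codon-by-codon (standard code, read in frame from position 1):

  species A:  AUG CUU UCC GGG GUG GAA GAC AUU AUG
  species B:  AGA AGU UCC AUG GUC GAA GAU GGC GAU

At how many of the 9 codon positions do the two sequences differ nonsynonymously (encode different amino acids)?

5

Codon 1: AUG Met / AGA Arg — nonsynonymous.
Codon 2: CUU Leu / AGU Ser — nonsynonymous.
Codon 3: UCC Ser / UCC Ser — identical.
Codon 4: GGG Gly / AUG Met — nonsynonymous.
Codon 5: GUG Val / GUC Val — synonymous.
Codon 6: GAA Glu / GAA Glu — identical.
Codon 7: GAC Asp / GAU Asp — synonymous.
Codon 8: AUU Ile / GGC Gly — nonsynonymous.
Codon 9: AUG Met / GAU Asp — nonsynonymous.
Nonsynonymous differences: 5.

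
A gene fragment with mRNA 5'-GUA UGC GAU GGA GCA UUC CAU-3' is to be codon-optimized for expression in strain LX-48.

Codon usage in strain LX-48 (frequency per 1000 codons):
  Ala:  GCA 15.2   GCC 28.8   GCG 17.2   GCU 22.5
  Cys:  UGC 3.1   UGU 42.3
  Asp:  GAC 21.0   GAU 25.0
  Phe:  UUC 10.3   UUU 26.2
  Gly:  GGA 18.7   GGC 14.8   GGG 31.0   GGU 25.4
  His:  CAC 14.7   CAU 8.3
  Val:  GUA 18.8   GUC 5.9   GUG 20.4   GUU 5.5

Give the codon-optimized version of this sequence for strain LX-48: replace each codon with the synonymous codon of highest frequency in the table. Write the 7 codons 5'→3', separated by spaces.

GUG UGU GAU GGG GCC UUU CAC

Codon 1 (Val): best is GUG at 20.4.
Codon 2 (Cys): best is UGU at 42.3.
Codon 3 (Asp): best is GAU at 25.0.
Codon 4 (Gly): best is GGG at 31.0.
Codon 5 (Ala): best is GCC at 28.8.
Codon 6 (Phe): best is UUU at 26.2.
Codon 7 (His): best is CAC at 14.7.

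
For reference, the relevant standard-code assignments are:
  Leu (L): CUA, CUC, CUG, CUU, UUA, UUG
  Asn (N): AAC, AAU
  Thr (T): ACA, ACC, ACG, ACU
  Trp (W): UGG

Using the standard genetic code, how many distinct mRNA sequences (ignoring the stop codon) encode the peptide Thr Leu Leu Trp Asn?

Thr: 4 codons.
Leu: 6 codons.
Leu: 6 codons.
Trp: 1 codon.
Asn: 2 codons.
4 × 6 × 6 × 1 × 2 = 288.

288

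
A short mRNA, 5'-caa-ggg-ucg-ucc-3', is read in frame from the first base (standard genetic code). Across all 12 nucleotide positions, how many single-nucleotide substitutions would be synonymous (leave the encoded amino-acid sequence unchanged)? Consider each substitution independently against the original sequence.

Codon 1 (CAA, Gln): 1 synonymous substitution.
Codon 2 (GGG, Gly): 3 synonymous substitutions.
Codon 3 (UCG, Ser): 3 synonymous substitutions.
Codon 4 (UCC, Ser): 3 synonymous substitutions.
Total: 1 + 3 + 3 + 3 = 10.

10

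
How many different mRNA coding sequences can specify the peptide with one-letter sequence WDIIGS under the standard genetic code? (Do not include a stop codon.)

432

Trp: 1 codon.
Asp: 2 codons.
Ile: 3 codons.
Ile: 3 codons.
Gly: 4 codons.
Ser: 6 codons.
1 × 2 × 3 × 3 × 4 × 6 = 432.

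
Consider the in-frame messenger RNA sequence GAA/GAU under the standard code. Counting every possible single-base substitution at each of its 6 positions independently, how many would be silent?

2

Codon 1 (GAA, Glu): 1 synonymous substitution.
Codon 2 (GAU, Asp): 1 synonymous substitution.
Total: 1 + 1 = 2.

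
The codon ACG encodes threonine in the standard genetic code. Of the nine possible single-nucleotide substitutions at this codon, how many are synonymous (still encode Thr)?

3

Position 1: none → 0 synonymous.
Position 2: none → 0 synonymous.
Position 3: ACT, ACC, ACA → 3 synonymous.
Total: 0 + 0 + 3 = 3.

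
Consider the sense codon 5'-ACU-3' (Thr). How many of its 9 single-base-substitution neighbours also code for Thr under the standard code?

3

Position 1: none → 0 synonymous.
Position 2: none → 0 synonymous.
Position 3: ACC, ACA, ACG → 3 synonymous.
Total: 0 + 0 + 3 = 3.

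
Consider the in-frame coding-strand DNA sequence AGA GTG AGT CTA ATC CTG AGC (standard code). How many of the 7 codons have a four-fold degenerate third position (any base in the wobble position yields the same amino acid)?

Codon 1 AGA (Arg): third position 2-fold.
Codon 2 GTG (Val): third position 4-fold.
Codon 3 AGT (Ser): third position 2-fold.
Codon 4 CTA (Leu): third position 4-fold.
Codon 5 ATC (Ile): third position 3-fold.
Codon 6 CTG (Leu): third position 4-fold.
Codon 7 AGC (Ser): third position 2-fold.
Four-fold degenerate third positions: 3.

3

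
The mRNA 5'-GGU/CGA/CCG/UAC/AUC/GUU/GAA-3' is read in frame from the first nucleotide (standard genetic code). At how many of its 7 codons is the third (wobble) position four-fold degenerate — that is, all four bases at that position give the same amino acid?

Codon 1 GGU (Gly): third position 4-fold.
Codon 2 CGA (Arg): third position 4-fold.
Codon 3 CCG (Pro): third position 4-fold.
Codon 4 UAC (Tyr): third position 2-fold.
Codon 5 AUC (Ile): third position 3-fold.
Codon 6 GUU (Val): third position 4-fold.
Codon 7 GAA (Glu): third position 2-fold.
Four-fold degenerate third positions: 4.

4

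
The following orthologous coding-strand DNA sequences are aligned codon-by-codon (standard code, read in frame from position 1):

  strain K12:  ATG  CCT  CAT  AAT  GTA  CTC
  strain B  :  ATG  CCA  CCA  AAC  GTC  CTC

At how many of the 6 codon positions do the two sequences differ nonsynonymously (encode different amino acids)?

Codon 1: ATG Met / ATG Met — identical.
Codon 2: CCT Pro / CCA Pro — synonymous.
Codon 3: CAT His / CCA Pro — nonsynonymous.
Codon 4: AAT Asn / AAC Asn — synonymous.
Codon 5: GTA Val / GTC Val — synonymous.
Codon 6: CTC Leu / CTC Leu — identical.
Nonsynonymous differences: 1.

1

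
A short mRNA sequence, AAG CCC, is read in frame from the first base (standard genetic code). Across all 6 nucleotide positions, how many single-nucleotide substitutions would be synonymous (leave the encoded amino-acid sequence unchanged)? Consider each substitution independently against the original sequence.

4

Codon 1 (AAG, Lys): 1 synonymous substitution.
Codon 2 (CCC, Pro): 3 synonymous substitutions.
Total: 1 + 3 = 4.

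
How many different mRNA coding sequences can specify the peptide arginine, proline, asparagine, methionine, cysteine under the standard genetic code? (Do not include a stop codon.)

96

Arg: 6 codons.
Pro: 4 codons.
Asn: 2 codons.
Met: 1 codon.
Cys: 2 codons.
6 × 4 × 2 × 1 × 2 = 96.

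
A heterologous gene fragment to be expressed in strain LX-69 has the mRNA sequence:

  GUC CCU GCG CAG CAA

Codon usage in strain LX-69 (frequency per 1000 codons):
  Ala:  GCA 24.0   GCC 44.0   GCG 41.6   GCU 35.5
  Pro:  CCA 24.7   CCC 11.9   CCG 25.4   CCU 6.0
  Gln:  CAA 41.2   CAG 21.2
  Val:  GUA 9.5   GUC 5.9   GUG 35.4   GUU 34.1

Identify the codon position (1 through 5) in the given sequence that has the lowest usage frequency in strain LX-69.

Codon 1 GUC (Val): 5.9 per 1000.
Codon 2 CCU (Pro): 6.0 per 1000.
Codon 3 GCG (Ala): 41.6 per 1000.
Codon 4 CAG (Gln): 21.2 per 1000.
Codon 5 CAA (Gln): 41.2 per 1000.
Lowest frequency is 5.9 at codon 1.

1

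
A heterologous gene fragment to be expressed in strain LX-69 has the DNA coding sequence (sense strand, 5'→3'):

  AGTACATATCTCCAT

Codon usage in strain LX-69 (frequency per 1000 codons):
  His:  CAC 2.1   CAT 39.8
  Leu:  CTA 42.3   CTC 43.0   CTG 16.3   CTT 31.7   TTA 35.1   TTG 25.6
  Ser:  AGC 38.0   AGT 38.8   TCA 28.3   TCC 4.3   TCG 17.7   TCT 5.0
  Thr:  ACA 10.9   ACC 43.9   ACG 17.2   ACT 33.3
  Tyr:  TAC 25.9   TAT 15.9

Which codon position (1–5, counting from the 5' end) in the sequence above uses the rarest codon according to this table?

2

Codon 1 AGT (Ser): 38.8 per 1000.
Codon 2 ACA (Thr): 10.9 per 1000.
Codon 3 TAT (Tyr): 15.9 per 1000.
Codon 4 CTC (Leu): 43.0 per 1000.
Codon 5 CAT (His): 39.8 per 1000.
Lowest frequency is 10.9 at codon 2.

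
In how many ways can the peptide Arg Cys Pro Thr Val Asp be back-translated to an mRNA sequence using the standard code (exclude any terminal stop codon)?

Arg: 6 codons.
Cys: 2 codons.
Pro: 4 codons.
Thr: 4 codons.
Val: 4 codons.
Asp: 2 codons.
6 × 2 × 4 × 4 × 4 × 2 = 1536.

1536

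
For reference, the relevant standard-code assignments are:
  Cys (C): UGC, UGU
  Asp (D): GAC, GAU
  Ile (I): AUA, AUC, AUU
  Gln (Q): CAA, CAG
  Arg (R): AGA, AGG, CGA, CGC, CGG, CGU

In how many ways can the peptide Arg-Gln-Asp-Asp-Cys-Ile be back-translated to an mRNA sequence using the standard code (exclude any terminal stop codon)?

Arg: 6 codons.
Gln: 2 codons.
Asp: 2 codons.
Asp: 2 codons.
Cys: 2 codons.
Ile: 3 codons.
6 × 2 × 2 × 2 × 2 × 3 = 288.

288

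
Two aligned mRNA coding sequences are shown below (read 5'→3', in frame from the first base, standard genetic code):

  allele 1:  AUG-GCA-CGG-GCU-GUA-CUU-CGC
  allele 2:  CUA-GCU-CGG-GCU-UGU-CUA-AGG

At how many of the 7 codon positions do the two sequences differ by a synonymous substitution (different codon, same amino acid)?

Codon 1: AUG Met / CUA Leu — nonsynonymous.
Codon 2: GCA Ala / GCU Ala — synonymous.
Codon 3: CGG Arg / CGG Arg — identical.
Codon 4: GCU Ala / GCU Ala — identical.
Codon 5: GUA Val / UGU Cys — nonsynonymous.
Codon 6: CUU Leu / CUA Leu — synonymous.
Codon 7: CGC Arg / AGG Arg — synonymous.
Synonymous differences: 3.

3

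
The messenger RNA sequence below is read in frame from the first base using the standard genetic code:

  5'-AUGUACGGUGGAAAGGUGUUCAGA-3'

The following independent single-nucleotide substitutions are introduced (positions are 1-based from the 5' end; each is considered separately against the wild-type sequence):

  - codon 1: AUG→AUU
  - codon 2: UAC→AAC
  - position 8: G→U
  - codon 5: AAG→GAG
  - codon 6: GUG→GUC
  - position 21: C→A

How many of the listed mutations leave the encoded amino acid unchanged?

Codon 1: AUG (Met) → AUU (Ile) — missense.
Codon 2: UAC (Tyr) → AAC (Asn) — missense.
Codon 3: GGU (Gly) → GUU (Val) — missense.
Codon 5: AAG (Lys) → GAG (Glu) — missense.
Codon 6: GUG (Val) → GUC (Val) — synonymous.
Codon 7: UUC (Phe) → UUA (Leu) — missense.
Synonymous: 1 of 6.

1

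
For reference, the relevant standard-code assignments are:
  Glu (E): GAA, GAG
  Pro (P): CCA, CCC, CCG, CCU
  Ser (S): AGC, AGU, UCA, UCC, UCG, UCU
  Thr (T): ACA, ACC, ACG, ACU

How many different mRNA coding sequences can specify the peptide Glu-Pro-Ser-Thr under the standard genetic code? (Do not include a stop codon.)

Glu: 2 codons.
Pro: 4 codons.
Ser: 6 codons.
Thr: 4 codons.
2 × 4 × 6 × 4 = 192.

192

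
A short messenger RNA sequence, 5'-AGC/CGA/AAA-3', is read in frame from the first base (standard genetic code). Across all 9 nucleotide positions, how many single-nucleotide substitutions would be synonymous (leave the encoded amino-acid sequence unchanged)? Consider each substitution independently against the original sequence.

6

Codon 1 (AGC, Ser): 1 synonymous substitution.
Codon 2 (CGA, Arg): 4 synonymous substitutions.
Codon 3 (AAA, Lys): 1 synonymous substitution.
Total: 1 + 4 + 1 = 6.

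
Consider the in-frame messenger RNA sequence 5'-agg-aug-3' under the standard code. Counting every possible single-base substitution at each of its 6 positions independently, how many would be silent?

2

Codon 1 (AGG, Arg): 2 synonymous substitutions.
Codon 2 (AUG, Met): 0 synonymous substitutions.
Total: 2 + 0 = 2.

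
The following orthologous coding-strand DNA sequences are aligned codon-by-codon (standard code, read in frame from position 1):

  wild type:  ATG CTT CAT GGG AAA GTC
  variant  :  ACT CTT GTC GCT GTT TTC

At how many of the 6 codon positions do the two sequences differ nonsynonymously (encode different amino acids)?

5

Codon 1: ATG Met / ACT Thr — nonsynonymous.
Codon 2: CTT Leu / CTT Leu — identical.
Codon 3: CAT His / GTC Val — nonsynonymous.
Codon 4: GGG Gly / GCT Ala — nonsynonymous.
Codon 5: AAA Lys / GTT Val — nonsynonymous.
Codon 6: GTC Val / TTC Phe — nonsynonymous.
Nonsynonymous differences: 5.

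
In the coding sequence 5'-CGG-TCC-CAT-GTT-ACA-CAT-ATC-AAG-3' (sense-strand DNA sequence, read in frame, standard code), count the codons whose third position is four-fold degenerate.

4

Codon 1 CGG (Arg): third position 4-fold.
Codon 2 TCC (Ser): third position 4-fold.
Codon 3 CAT (His): third position 2-fold.
Codon 4 GTT (Val): third position 4-fold.
Codon 5 ACA (Thr): third position 4-fold.
Codon 6 CAT (His): third position 2-fold.
Codon 7 ATC (Ile): third position 3-fold.
Codon 8 AAG (Lys): third position 2-fold.
Four-fold degenerate third positions: 4.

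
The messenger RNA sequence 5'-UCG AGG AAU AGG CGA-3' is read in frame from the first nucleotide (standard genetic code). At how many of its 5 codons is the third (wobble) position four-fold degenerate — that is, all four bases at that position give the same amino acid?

Codon 1 UCG (Ser): third position 4-fold.
Codon 2 AGG (Arg): third position 2-fold.
Codon 3 AAU (Asn): third position 2-fold.
Codon 4 AGG (Arg): third position 2-fold.
Codon 5 CGA (Arg): third position 4-fold.
Four-fold degenerate third positions: 2.

2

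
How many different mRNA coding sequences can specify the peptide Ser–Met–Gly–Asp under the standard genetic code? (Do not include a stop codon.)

48

Ser: 6 codons.
Met: 1 codon.
Gly: 4 codons.
Asp: 2 codons.
6 × 1 × 4 × 2 = 48.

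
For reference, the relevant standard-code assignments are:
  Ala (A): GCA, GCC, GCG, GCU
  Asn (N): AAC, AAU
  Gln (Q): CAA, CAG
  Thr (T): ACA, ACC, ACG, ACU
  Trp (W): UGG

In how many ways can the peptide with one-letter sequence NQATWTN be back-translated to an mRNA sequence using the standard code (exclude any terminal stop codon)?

512

Asn: 2 codons.
Gln: 2 codons.
Ala: 4 codons.
Thr: 4 codons.
Trp: 1 codon.
Thr: 4 codons.
Asn: 2 codons.
2 × 2 × 4 × 4 × 1 × 4 × 2 = 512.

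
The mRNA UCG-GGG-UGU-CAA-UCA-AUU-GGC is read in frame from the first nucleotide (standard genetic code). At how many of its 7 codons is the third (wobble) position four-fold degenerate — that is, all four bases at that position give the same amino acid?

4

Codon 1 UCG (Ser): third position 4-fold.
Codon 2 GGG (Gly): third position 4-fold.
Codon 3 UGU (Cys): third position 2-fold.
Codon 4 CAA (Gln): third position 2-fold.
Codon 5 UCA (Ser): third position 4-fold.
Codon 6 AUU (Ile): third position 3-fold.
Codon 7 GGC (Gly): third position 4-fold.
Four-fold degenerate third positions: 4.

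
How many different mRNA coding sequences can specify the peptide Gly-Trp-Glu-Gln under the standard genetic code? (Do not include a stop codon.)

Gly: 4 codons.
Trp: 1 codon.
Glu: 2 codons.
Gln: 2 codons.
4 × 1 × 2 × 2 = 16.

16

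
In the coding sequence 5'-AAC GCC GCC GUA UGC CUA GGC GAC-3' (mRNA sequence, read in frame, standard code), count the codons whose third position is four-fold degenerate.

Codon 1 AAC (Asn): third position 2-fold.
Codon 2 GCC (Ala): third position 4-fold.
Codon 3 GCC (Ala): third position 4-fold.
Codon 4 GUA (Val): third position 4-fold.
Codon 5 UGC (Cys): third position 2-fold.
Codon 6 CUA (Leu): third position 4-fold.
Codon 7 GGC (Gly): third position 4-fold.
Codon 8 GAC (Asp): third position 2-fold.
Four-fold degenerate third positions: 5.

5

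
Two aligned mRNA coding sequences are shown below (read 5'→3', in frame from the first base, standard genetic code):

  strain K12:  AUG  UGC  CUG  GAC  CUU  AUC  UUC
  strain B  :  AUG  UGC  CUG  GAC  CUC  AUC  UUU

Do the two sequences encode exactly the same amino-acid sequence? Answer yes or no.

Codon 1: AUG Met / AUG Met — identical.
Codon 2: UGC Cys / UGC Cys — identical.
Codon 3: CUG Leu / CUG Leu — identical.
Codon 4: GAC Asp / GAC Asp — identical.
Codon 5: CUU Leu / CUC Leu — synonymous.
Codon 6: AUC Ile / AUC Ile — identical.
Codon 7: UUC Phe / UUU Phe — synonymous.
Nonsynonymous differences: 0 → same protein.

yes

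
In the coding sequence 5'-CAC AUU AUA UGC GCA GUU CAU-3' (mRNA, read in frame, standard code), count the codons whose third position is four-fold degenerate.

Codon 1 CAC (His): third position 2-fold.
Codon 2 AUU (Ile): third position 3-fold.
Codon 3 AUA (Ile): third position 3-fold.
Codon 4 UGC (Cys): third position 2-fold.
Codon 5 GCA (Ala): third position 4-fold.
Codon 6 GUU (Val): third position 4-fold.
Codon 7 CAU (His): third position 2-fold.
Four-fold degenerate third positions: 2.

2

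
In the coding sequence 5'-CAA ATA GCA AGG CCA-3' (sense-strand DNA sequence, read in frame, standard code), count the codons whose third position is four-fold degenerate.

2

Codon 1 CAA (Gln): third position 2-fold.
Codon 2 ATA (Ile): third position 3-fold.
Codon 3 GCA (Ala): third position 4-fold.
Codon 4 AGG (Arg): third position 2-fold.
Codon 5 CCA (Pro): third position 4-fold.
Four-fold degenerate third positions: 2.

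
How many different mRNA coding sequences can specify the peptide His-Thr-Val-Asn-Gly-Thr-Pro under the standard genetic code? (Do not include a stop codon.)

His: 2 codons.
Thr: 4 codons.
Val: 4 codons.
Asn: 2 codons.
Gly: 4 codons.
Thr: 4 codons.
Pro: 4 codons.
2 × 4 × 4 × 2 × 4 × 4 × 4 = 4096.

4096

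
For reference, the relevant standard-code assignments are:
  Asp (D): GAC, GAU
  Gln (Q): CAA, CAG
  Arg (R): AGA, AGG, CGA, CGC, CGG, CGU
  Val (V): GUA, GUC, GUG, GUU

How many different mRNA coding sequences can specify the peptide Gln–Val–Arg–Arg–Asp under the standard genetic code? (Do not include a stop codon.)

576

Gln: 2 codons.
Val: 4 codons.
Arg: 6 codons.
Arg: 6 codons.
Asp: 2 codons.
2 × 4 × 6 × 6 × 2 = 576.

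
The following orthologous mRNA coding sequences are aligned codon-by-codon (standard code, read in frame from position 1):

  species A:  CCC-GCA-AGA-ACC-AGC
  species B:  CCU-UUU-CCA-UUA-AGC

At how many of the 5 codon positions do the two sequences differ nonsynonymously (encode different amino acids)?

Codon 1: CCC Pro / CCU Pro — synonymous.
Codon 2: GCA Ala / UUU Phe — nonsynonymous.
Codon 3: AGA Arg / CCA Pro — nonsynonymous.
Codon 4: ACC Thr / UUA Leu — nonsynonymous.
Codon 5: AGC Ser / AGC Ser — identical.
Nonsynonymous differences: 3.

3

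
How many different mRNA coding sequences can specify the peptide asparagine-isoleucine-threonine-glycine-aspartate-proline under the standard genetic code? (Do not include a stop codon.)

768

Asn: 2 codons.
Ile: 3 codons.
Thr: 4 codons.
Gly: 4 codons.
Asp: 2 codons.
Pro: 4 codons.
2 × 3 × 4 × 4 × 2 × 4 = 768.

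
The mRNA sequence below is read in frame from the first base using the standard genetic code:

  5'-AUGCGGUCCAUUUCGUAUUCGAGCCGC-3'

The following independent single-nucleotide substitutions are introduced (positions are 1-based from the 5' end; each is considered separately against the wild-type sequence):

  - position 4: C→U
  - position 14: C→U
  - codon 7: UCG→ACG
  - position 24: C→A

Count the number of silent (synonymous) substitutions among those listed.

0

Codon 2: CGG (Arg) → UGG (Trp) — missense.
Codon 5: UCG (Ser) → UUG (Leu) — missense.
Codon 7: UCG (Ser) → ACG (Thr) — missense.
Codon 8: AGC (Ser) → AGA (Arg) — missense.
Synonymous: 0 of 4.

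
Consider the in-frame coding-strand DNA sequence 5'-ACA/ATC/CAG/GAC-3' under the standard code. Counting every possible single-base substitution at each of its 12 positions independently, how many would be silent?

Codon 1 (ACA, Thr): 3 synonymous substitutions.
Codon 2 (ATC, Ile): 2 synonymous substitutions.
Codon 3 (CAG, Gln): 1 synonymous substitution.
Codon 4 (GAC, Asp): 1 synonymous substitution.
Total: 3 + 2 + 1 + 1 = 7.

7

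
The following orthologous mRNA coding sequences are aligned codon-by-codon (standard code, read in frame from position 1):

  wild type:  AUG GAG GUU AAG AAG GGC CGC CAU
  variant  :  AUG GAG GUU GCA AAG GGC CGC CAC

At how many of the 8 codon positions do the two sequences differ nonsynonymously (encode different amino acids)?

Codon 1: AUG Met / AUG Met — identical.
Codon 2: GAG Glu / GAG Glu — identical.
Codon 3: GUU Val / GUU Val — identical.
Codon 4: AAG Lys / GCA Ala — nonsynonymous.
Codon 5: AAG Lys / AAG Lys — identical.
Codon 6: GGC Gly / GGC Gly — identical.
Codon 7: CGC Arg / CGC Arg — identical.
Codon 8: CAU His / CAC His — synonymous.
Nonsynonymous differences: 1.

1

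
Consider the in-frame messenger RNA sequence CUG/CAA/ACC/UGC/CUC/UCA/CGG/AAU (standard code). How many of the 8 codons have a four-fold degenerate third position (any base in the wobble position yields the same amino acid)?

Codon 1 CUG (Leu): third position 4-fold.
Codon 2 CAA (Gln): third position 2-fold.
Codon 3 ACC (Thr): third position 4-fold.
Codon 4 UGC (Cys): third position 2-fold.
Codon 5 CUC (Leu): third position 4-fold.
Codon 6 UCA (Ser): third position 4-fold.
Codon 7 CGG (Arg): third position 4-fold.
Codon 8 AAU (Asn): third position 2-fold.
Four-fold degenerate third positions: 5.

5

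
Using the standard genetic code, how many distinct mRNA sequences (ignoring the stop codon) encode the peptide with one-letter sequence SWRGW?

Ser: 6 codons.
Trp: 1 codon.
Arg: 6 codons.
Gly: 4 codons.
Trp: 1 codon.
6 × 1 × 6 × 4 × 1 = 144.

144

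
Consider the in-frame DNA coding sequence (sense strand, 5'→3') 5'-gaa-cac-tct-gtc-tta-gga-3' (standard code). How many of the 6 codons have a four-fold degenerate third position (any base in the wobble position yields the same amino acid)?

3

Codon 1 GAA (Glu): third position 2-fold.
Codon 2 CAC (His): third position 2-fold.
Codon 3 TCT (Ser): third position 4-fold.
Codon 4 GTC (Val): third position 4-fold.
Codon 5 TTA (Leu): third position 2-fold.
Codon 6 GGA (Gly): third position 4-fold.
Four-fold degenerate third positions: 3.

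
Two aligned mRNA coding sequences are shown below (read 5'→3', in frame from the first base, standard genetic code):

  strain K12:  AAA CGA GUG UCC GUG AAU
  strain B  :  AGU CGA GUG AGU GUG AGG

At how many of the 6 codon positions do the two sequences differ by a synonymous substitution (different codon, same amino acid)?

Codon 1: AAA Lys / AGU Ser — nonsynonymous.
Codon 2: CGA Arg / CGA Arg — identical.
Codon 3: GUG Val / GUG Val — identical.
Codon 4: UCC Ser / AGU Ser — synonymous.
Codon 5: GUG Val / GUG Val — identical.
Codon 6: AAU Asn / AGG Arg — nonsynonymous.
Synonymous differences: 1.

1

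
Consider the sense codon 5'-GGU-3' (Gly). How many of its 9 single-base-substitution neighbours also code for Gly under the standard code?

3

Position 1: none → 0 synonymous.
Position 2: none → 0 synonymous.
Position 3: GGC, GGA, GGG → 3 synonymous.
Total: 0 + 0 + 3 = 3.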